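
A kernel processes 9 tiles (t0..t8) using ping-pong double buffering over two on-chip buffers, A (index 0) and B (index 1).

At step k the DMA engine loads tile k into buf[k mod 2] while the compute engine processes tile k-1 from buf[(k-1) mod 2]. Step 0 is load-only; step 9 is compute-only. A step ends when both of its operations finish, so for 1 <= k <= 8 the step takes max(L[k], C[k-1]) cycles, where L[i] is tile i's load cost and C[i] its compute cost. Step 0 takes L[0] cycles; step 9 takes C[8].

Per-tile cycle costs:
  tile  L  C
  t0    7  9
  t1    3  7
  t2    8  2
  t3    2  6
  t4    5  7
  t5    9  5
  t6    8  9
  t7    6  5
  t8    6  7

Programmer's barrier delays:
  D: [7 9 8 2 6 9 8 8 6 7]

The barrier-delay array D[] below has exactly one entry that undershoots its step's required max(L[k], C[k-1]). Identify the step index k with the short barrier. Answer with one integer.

hazard at step 7

step 0: need L[0]=7 = 7; D[0]=7 ok
step 1: need max(L[1]=3,C[0]=9) = 9; D[1]=9 ok
step 2: need max(L[2]=8,C[1]=7) = 8; D[2]=8 ok
step 3: need max(L[3]=2,C[2]=2) = 2; D[3]=2 ok
step 4: need max(L[4]=5,C[3]=6) = 6; D[4]=6 ok
step 5: need max(L[5]=9,C[4]=7) = 9; D[5]=9 ok
step 6: need max(L[6]=8,C[5]=5) = 8; D[6]=8 ok
step 7: need max(L[7]=6,C[6]=9) = 9; D[7]=8 SHORT
step 8: need max(L[8]=6,C[7]=5) = 6; D[8]=6 ok
step 9: need C[8]=7 = 7; D[9]=7 ok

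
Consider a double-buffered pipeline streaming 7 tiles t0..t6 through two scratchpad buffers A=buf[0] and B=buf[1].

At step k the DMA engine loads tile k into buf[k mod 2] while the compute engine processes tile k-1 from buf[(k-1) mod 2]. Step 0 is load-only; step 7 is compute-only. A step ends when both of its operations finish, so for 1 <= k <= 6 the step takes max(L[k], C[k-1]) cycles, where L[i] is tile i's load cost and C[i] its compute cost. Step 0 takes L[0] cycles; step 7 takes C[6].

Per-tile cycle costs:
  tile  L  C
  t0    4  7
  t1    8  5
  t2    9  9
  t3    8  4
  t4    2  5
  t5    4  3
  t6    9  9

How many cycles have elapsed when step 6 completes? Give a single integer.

end_cycle[6] = 48

[0] DMA t0→A (4c) ∥ CU idle ⇒ 4c, clock 4
[1] DMA t1→B (8c) ∥ CU A:t0 (7c) ⇒ 8c, clock 12
[2] DMA t2→A (9c) ∥ CU B:t1 (5c) ⇒ 9c, clock 21
[3] DMA t3→B (8c) ∥ CU A:t2 (9c) ⇒ 9c, clock 30
[4] DMA t4→A (2c) ∥ CU B:t3 (4c) ⇒ 4c, clock 34
[5] DMA t5→B (4c) ∥ CU A:t4 (5c) ⇒ 5c, clock 39
[6] DMA t6→A (9c) ∥ CU B:t5 (3c) ⇒ 9c, clock 48
[7] DMA idle ∥ CU A:t6 (9c) ⇒ 9c, clock 57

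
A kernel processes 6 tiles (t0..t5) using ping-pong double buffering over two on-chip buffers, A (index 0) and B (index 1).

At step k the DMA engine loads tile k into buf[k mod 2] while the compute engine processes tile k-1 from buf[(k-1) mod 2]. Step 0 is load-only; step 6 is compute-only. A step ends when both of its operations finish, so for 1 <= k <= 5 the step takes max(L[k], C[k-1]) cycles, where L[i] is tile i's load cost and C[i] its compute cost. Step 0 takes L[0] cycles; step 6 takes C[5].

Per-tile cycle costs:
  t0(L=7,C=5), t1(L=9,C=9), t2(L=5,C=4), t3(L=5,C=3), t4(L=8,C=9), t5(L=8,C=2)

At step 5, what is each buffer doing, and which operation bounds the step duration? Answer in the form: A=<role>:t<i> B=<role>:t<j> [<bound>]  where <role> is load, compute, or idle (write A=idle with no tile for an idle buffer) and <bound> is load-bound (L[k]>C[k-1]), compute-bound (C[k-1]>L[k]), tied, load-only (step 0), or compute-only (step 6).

step 5: A=compute:t4 B=load:t5 [compute-bound]

  0. 7=7c; end=7; A:t0 B:-
  1. max(9,5)=9c; end=16; A:t0 B:t1
  2. max(5,9)=9c; end=25; A:t2 B:t1
  3. max(5,4)=5c; end=30; A:t2 B:t3
  4. max(8,3)=8c; end=38; A:t4 B:t3
  5. max(8,9)=9c; end=47; A:t4 B:t5
  6. 2=2c; end=49; A:t4 B:t5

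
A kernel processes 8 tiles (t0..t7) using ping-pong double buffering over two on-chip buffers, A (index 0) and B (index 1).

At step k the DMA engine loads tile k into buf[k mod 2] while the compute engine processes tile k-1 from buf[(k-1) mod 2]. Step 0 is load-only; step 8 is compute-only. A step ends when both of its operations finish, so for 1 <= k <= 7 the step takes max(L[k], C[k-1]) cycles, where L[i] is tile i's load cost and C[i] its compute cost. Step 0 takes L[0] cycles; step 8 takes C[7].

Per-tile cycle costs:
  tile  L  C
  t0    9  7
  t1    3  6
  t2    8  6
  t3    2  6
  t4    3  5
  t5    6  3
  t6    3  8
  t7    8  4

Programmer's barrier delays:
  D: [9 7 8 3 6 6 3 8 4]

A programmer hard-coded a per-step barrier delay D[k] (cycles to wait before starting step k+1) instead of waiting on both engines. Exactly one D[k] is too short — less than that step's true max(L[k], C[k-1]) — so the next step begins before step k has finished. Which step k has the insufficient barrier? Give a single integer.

hazard at step 3

k=0 barrier L[0]=9→9c, D[0]=9 ok
k=1 barrier max(L[1]=3,C[0]=7)→7c, D[1]=7 ok
k=2 barrier max(L[2]=8,C[1]=6)→8c, D[2]=8 ok
k=3 barrier max(L[3]=2,C[2]=6)→6c, D[3]=3 SHORT
k=4 barrier max(L[4]=3,C[3]=6)→6c, D[4]=6 ok
k=5 barrier max(L[5]=6,C[4]=5)→6c, D[5]=6 ok
k=6 barrier max(L[6]=3,C[5]=3)→3c, D[6]=3 ok
k=7 barrier max(L[7]=8,C[6]=8)→8c, D[7]=8 ok
k=8 barrier C[7]=4→4c, D[8]=4 ok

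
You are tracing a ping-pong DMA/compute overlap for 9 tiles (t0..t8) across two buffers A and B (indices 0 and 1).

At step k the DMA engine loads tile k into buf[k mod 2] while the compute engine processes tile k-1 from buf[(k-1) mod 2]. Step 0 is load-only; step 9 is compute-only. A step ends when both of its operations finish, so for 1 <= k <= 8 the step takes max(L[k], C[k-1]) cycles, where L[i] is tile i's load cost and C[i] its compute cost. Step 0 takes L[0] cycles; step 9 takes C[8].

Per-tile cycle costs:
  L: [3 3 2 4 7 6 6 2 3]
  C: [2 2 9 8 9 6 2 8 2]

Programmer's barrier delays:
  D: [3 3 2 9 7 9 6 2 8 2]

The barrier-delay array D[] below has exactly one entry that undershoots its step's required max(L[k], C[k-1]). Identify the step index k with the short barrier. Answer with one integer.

hazard at step 4

step 0: need L[0]=3 = 3; D[0]=3 ok
step 1: need max(L[1]=3,C[0]=2) = 3; D[1]=3 ok
step 2: need max(L[2]=2,C[1]=2) = 2; D[2]=2 ok
step 3: need max(L[3]=4,C[2]=9) = 9; D[3]=9 ok
step 4: need max(L[4]=7,C[3]=8) = 8; D[4]=7 SHORT
step 5: need max(L[5]=6,C[4]=9) = 9; D[5]=9 ok
step 6: need max(L[6]=6,C[5]=6) = 6; D[6]=6 ok
step 7: need max(L[7]=2,C[6]=2) = 2; D[7]=2 ok
step 8: need max(L[8]=3,C[7]=8) = 8; D[8]=8 ok
step 9: need C[8]=2 = 2; D[9]=2 ok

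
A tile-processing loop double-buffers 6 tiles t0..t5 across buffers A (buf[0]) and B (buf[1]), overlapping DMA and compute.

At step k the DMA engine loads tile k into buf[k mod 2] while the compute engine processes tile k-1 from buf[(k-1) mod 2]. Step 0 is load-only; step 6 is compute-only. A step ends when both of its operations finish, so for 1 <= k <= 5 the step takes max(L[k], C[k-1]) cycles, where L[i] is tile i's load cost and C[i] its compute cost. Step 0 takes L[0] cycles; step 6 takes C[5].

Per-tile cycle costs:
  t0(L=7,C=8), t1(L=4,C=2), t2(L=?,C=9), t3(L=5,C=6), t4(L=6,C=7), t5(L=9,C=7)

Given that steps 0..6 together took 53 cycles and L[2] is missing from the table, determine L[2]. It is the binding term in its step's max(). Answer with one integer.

L[2] = 7

step 0 → dur = L[0]=7 = 7
step 1 → dur = max(L[1]=4, C[0]=8) = 8
step 2 → dur = max(L[2]=?, C[1]=2) = L[2]  (unknown; binding)
step 3 → dur = max(L[3]=5, C[2]=9) = 9
step 4 → dur = max(L[4]=6, C[3]=6) = 6
step 5 → dur = max(L[5]=9, C[4]=7) = 9
step 6 → dur = C[5]=7 = 7
sum of known step durations = 46
dur[2] = total - known = 53 - 46 = 7
L[2] is the binding max in step 2, so L[2] = dur[2] = 7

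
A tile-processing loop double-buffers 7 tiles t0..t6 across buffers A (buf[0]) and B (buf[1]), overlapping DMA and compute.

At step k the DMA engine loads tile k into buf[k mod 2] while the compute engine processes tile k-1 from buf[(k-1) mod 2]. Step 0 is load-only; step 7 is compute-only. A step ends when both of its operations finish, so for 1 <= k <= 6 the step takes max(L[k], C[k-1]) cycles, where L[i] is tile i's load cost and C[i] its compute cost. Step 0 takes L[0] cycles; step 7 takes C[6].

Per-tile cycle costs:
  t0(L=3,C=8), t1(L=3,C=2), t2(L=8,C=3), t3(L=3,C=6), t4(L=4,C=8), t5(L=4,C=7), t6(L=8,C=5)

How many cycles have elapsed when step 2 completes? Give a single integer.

k=0 load=t0/3c comp=- wait=3 total=3
k=1 load=t1/3c comp=t0/8c wait=8 total=11
k=2 load=t2/8c comp=t1/2c wait=8 total=19
k=3 load=t3/3c comp=t2/3c wait=3 total=22
k=4 load=t4/4c comp=t3/6c wait=6 total=28
k=5 load=t5/4c comp=t4/8c wait=8 total=36
k=6 load=t6/8c comp=t5/7c wait=8 total=44
k=7 load=- comp=t6/5c wait=5 total=49

end_cycle[2] = 19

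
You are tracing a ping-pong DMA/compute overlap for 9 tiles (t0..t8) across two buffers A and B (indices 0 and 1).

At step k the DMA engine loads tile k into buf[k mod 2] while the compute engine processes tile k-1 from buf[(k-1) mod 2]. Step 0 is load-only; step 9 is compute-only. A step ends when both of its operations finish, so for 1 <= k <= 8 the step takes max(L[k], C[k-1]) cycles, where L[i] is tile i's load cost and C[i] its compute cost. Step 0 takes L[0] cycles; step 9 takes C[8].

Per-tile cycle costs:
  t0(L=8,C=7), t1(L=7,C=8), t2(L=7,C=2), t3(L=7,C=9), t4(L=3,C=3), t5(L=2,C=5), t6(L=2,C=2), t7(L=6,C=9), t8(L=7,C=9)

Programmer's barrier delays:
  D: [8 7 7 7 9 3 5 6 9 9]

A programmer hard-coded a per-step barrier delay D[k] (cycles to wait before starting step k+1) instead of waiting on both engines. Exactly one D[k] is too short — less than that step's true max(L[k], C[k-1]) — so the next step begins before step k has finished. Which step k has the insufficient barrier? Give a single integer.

k=0 barrier L[0]=8→8c, D[0]=8 ok
k=1 barrier max(L[1]=7,C[0]=7)→7c, D[1]=7 ok
k=2 barrier max(L[2]=7,C[1]=8)→8c, D[2]=7 SHORT
k=3 barrier max(L[3]=7,C[2]=2)→7c, D[3]=7 ok
k=4 barrier max(L[4]=3,C[3]=9)→9c, D[4]=9 ok
k=5 barrier max(L[5]=2,C[4]=3)→3c, D[5]=3 ok
k=6 barrier max(L[6]=2,C[5]=5)→5c, D[6]=5 ok
k=7 barrier max(L[7]=6,C[6]=2)→6c, D[7]=6 ok
k=8 barrier max(L[8]=7,C[7]=9)→9c, D[8]=9 ok
k=9 barrier C[8]=9→9c, D[9]=9 ok

hazard at step 2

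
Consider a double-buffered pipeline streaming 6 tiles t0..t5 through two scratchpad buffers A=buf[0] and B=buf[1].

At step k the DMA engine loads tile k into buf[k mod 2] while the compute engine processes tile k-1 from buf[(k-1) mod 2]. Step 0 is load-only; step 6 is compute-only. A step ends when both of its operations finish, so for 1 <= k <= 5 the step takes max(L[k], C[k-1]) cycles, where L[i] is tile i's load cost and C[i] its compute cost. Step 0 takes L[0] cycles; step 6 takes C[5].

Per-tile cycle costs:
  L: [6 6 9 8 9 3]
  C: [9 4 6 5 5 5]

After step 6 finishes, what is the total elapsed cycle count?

[0] DMA t0→A (6c) ∥ CU idle ⇒ 6c, clock 6
[1] DMA t1→B (6c) ∥ CU A:t0 (9c) ⇒ 9c, clock 15
[2] DMA t2→A (9c) ∥ CU B:t1 (4c) ⇒ 9c, clock 24
[3] DMA t3→B (8c) ∥ CU A:t2 (6c) ⇒ 8c, clock 32
[4] DMA t4→A (9c) ∥ CU B:t3 (5c) ⇒ 9c, clock 41
[5] DMA t5→B (3c) ∥ CU A:t4 (5c) ⇒ 5c, clock 46
[6] DMA idle ∥ CU B:t5 (5c) ⇒ 5c, clock 51

end_cycle[6] = 51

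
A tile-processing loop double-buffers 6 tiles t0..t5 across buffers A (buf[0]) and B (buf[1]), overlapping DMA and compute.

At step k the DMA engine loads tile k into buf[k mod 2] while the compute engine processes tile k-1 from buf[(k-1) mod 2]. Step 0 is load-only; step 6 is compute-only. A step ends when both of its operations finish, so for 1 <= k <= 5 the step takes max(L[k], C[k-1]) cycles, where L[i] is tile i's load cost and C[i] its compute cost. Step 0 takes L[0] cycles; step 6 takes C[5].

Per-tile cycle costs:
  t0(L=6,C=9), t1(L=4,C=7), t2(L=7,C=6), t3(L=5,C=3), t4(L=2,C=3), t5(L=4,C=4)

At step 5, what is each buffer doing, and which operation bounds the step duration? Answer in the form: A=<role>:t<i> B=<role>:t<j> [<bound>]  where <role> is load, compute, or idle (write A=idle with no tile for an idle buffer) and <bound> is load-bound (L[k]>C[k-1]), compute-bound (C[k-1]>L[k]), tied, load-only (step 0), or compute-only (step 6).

step 0: L[0]=6 → dur=6, Σ=6 | A=load:t0 B=idle [load-only]
step 1: L[1]=4 C[0]=9 → dur=9, Σ=15 | A=compute:t0 B=load:t1 [compute-bound]
step 2: L[2]=7 C[1]=7 → dur=7, Σ=22 | A=load:t2 B=compute:t1 [tied]
step 3: L[3]=5 C[2]=6 → dur=6, Σ=28 | A=compute:t2 B=load:t3 [compute-bound]
step 4: L[4]=2 C[3]=3 → dur=3, Σ=31 | A=load:t4 B=compute:t3 [compute-bound]
step 5: L[5]=4 C[4]=3 → dur=4, Σ=35 | A=compute:t4 B=load:t5 [load-bound]
step 6: C[5]=4 → dur=4, Σ=39 | A=idle B=compute:t5 [compute-only]

step 5: A=compute:t4 B=load:t5 [load-bound]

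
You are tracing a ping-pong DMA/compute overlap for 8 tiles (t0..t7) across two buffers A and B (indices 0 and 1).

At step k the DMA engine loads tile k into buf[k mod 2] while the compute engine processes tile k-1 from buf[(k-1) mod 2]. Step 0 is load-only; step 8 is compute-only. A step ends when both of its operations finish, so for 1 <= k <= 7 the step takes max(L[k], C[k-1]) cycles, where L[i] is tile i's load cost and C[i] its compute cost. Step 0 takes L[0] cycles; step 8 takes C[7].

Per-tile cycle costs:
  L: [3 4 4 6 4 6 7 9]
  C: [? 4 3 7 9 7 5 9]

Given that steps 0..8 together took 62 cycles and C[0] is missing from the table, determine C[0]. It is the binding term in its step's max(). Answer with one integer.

C[0] = 8

step 0 | dur = L[0]=3 = 3
step 1 | dur = max(L[1]=4, C[0]=?) = C[0]  (unknown; binding)
step 2 | dur = max(L[2]=4, C[1]=4) = 4
step 3 | dur = max(L[3]=6, C[2]=3) = 6
step 4 | dur = max(L[4]=4, C[3]=7) = 7
step 5 | dur = max(L[5]=6, C[4]=9) = 9
step 6 | dur = max(L[6]=7, C[5]=7) = 7
step 7 | dur = max(L[7]=9, C[6]=5) = 9
step 8 | dur = C[7]=9 = 9
sum of known step durations = 54
dur[1] = total - known = 62 - 54 = 8
C[0] is the binding max in step 1, so C[0] = dur[1] = 8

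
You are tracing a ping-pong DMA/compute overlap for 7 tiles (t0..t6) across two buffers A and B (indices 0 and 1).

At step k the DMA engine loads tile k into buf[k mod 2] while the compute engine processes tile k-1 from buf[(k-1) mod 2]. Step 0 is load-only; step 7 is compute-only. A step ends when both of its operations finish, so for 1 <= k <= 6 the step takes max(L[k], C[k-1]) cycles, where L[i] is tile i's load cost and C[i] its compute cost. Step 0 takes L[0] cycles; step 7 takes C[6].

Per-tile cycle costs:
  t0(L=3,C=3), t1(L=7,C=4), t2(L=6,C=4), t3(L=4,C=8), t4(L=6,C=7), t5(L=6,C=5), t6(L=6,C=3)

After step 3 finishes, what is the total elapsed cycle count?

k=0 load=t0/3c comp=- wait=3 total=3
k=1 load=t1/7c comp=t0/3c wait=7 total=10
k=2 load=t2/6c comp=t1/4c wait=6 total=16
k=3 load=t3/4c comp=t2/4c wait=4 total=20
k=4 load=t4/6c comp=t3/8c wait=8 total=28
k=5 load=t5/6c comp=t4/7c wait=7 total=35
k=6 load=t6/6c comp=t5/5c wait=6 total=41
k=7 load=- comp=t6/3c wait=3 total=44

end_cycle[3] = 20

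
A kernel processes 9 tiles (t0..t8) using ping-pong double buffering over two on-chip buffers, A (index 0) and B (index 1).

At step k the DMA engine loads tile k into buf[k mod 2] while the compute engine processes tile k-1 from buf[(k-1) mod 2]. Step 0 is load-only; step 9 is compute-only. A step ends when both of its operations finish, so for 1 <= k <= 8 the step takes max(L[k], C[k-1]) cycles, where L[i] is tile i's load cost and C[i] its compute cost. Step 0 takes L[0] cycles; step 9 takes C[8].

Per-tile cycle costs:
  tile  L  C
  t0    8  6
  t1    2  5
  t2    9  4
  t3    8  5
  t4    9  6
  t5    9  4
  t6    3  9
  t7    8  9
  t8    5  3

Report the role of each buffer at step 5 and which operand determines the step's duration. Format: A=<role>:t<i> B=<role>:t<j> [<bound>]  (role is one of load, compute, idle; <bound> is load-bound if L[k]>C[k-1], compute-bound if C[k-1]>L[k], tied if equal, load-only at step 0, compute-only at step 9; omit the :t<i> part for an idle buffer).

  0. 8=8c; end=8; A:t0 B:-
  1. max(2,6)=6c; end=14; A:t0 B:t1
  2. max(9,5)=9c; end=23; A:t2 B:t1
  3. max(8,4)=8c; end=31; A:t2 B:t3
  4. max(9,5)=9c; end=40; A:t4 B:t3
  5. max(9,6)=9c; end=49; A:t4 B:t5
  6. max(3,4)=4c; end=53; A:t6 B:t5
  7. max(8,9)=9c; end=62; A:t6 B:t7
  8. max(5,9)=9c; end=71; A:t8 B:t7
  9. 3=3c; end=74; A:t8 B:t7

step 5: A=compute:t4 B=load:t5 [load-bound]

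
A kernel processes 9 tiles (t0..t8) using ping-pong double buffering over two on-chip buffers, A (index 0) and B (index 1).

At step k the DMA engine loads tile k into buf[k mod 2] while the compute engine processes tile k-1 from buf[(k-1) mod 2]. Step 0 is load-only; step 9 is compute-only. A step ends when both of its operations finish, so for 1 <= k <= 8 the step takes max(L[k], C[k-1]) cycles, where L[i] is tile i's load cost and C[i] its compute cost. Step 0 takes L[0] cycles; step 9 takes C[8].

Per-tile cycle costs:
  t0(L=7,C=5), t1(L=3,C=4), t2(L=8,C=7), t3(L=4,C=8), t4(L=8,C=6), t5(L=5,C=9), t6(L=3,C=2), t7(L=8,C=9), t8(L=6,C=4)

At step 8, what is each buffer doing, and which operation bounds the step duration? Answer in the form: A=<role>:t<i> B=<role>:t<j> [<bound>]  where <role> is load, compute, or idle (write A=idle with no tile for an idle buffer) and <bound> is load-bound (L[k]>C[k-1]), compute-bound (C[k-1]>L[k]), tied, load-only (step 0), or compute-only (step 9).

  0. 7=7c; end=7; A:t0 B:-
  1. max(3,5)=5c; end=12; A:t0 B:t1
  2. max(8,4)=8c; end=20; A:t2 B:t1
  3. max(4,7)=7c; end=27; A:t2 B:t3
  4. max(8,8)=8c; end=35; A:t4 B:t3
  5. max(5,6)=6c; end=41; A:t4 B:t5
  6. max(3,9)=9c; end=50; A:t6 B:t5
  7. max(8,2)=8c; end=58; A:t6 B:t7
  8. max(6,9)=9c; end=67; A:t8 B:t7
  9. 4=4c; end=71; A:t8 B:t7

step 8: A=load:t8 B=compute:t7 [compute-bound]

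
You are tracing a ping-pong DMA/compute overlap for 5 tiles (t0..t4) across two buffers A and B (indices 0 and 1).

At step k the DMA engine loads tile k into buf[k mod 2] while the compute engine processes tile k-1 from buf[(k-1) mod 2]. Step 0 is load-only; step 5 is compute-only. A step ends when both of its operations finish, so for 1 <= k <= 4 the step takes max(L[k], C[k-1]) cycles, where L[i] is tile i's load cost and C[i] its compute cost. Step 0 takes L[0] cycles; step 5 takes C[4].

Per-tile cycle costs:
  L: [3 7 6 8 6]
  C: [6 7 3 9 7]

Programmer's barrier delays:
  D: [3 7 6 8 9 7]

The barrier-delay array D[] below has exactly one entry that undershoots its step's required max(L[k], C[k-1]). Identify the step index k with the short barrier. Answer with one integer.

step 0: need L[0]=3 = 3; D[0]=3 ok
step 1: need max(L[1]=7,C[0]=6) = 7; D[1]=7 ok
step 2: need max(L[2]=6,C[1]=7) = 7; D[2]=6 SHORT
step 3: need max(L[3]=8,C[2]=3) = 8; D[3]=8 ok
step 4: need max(L[4]=6,C[3]=9) = 9; D[4]=9 ok
step 5: need C[4]=7 = 7; D[5]=7 ok

hazard at step 2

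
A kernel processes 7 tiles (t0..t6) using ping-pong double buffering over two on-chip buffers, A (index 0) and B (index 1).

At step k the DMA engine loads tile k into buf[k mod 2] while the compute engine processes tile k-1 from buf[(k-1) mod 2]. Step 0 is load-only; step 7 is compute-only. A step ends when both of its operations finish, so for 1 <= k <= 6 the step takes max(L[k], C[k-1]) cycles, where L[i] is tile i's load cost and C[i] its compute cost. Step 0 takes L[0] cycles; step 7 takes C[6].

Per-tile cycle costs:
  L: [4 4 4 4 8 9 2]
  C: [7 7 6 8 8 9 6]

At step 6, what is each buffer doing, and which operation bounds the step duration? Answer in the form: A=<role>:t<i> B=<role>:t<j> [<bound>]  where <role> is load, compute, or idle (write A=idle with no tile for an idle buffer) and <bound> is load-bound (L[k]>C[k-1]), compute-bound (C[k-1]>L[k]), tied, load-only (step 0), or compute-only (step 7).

step 0: L[0]=4 → dur=4, Σ=4 | A=load:t0 B=idle [load-only]
step 1: L[1]=4 C[0]=7 → dur=7, Σ=11 | A=compute:t0 B=load:t1 [compute-bound]
step 2: L[2]=4 C[1]=7 → dur=7, Σ=18 | A=load:t2 B=compute:t1 [compute-bound]
step 3: L[3]=4 C[2]=6 → dur=6, Σ=24 | A=compute:t2 B=load:t3 [compute-bound]
step 4: L[4]=8 C[3]=8 → dur=8, Σ=32 | A=load:t4 B=compute:t3 [tied]
step 5: L[5]=9 C[4]=8 → dur=9, Σ=41 | A=compute:t4 B=load:t5 [load-bound]
step 6: L[6]=2 C[5]=9 → dur=9, Σ=50 | A=load:t6 B=compute:t5 [compute-bound]
step 7: C[6]=6 → dur=6, Σ=56 | A=compute:t6 B=idle [compute-only]

step 6: A=load:t6 B=compute:t5 [compute-bound]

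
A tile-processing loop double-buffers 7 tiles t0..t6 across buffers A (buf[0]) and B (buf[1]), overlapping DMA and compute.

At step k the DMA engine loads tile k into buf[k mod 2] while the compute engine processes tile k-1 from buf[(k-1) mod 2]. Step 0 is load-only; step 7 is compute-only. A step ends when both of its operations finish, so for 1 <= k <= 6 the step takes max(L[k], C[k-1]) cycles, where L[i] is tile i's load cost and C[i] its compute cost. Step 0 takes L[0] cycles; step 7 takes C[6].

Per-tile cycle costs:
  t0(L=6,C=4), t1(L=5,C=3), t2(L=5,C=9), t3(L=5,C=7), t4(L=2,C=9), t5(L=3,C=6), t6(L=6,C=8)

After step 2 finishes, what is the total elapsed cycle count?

end_cycle[2] = 16

  0. 6=6c; end=6; A:t0 B:-
  1. max(5,4)=5c; end=11; A:t0 B:t1
  2. max(5,3)=5c; end=16; A:t2 B:t1
  3. max(5,9)=9c; end=25; A:t2 B:t3
  4. max(2,7)=7c; end=32; A:t4 B:t3
  5. max(3,9)=9c; end=41; A:t4 B:t5
  6. max(6,6)=6c; end=47; A:t6 B:t5
  7. 8=8c; end=55; A:t6 B:t5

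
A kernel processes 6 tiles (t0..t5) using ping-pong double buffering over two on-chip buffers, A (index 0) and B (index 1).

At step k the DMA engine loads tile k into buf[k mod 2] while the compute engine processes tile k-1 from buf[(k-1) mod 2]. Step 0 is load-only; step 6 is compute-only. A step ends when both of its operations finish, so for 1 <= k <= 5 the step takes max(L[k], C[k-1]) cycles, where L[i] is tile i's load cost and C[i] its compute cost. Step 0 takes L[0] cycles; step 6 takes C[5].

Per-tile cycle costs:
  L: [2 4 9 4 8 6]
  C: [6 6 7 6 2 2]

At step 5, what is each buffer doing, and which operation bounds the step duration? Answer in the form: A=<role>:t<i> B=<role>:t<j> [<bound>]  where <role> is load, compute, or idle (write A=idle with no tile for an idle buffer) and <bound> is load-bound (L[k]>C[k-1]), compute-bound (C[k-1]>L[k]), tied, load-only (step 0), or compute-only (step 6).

step 0: L[0]=2 → dur=2, Σ=2 | A=load:t0 B=idle [load-only]
step 1: L[1]=4 C[0]=6 → dur=6, Σ=8 | A=compute:t0 B=load:t1 [compute-bound]
step 2: L[2]=9 C[1]=6 → dur=9, Σ=17 | A=load:t2 B=compute:t1 [load-bound]
step 3: L[3]=4 C[2]=7 → dur=7, Σ=24 | A=compute:t2 B=load:t3 [compute-bound]
step 4: L[4]=8 C[3]=6 → dur=8, Σ=32 | A=load:t4 B=compute:t3 [load-bound]
step 5: L[5]=6 C[4]=2 → dur=6, Σ=38 | A=compute:t4 B=load:t5 [load-bound]
step 6: C[5]=2 → dur=2, Σ=40 | A=idle B=compute:t5 [compute-only]

step 5: A=compute:t4 B=load:t5 [load-bound]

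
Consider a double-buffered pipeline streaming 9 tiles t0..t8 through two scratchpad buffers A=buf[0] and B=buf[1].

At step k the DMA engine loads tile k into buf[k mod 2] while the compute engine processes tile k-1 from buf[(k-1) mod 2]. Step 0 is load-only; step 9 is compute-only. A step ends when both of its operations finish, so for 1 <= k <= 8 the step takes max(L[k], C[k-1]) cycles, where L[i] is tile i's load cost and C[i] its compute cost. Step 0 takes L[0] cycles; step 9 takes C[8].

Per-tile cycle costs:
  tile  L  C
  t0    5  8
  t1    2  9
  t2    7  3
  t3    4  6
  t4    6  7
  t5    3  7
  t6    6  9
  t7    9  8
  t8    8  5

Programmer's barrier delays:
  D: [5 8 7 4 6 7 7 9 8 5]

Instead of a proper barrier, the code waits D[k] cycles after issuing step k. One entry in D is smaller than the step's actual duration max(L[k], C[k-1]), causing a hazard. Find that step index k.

hazard at step 2

[0] required=L[0]=5=5 vs D=5 ok
[1] required=max(L[1]=2,C[0]=8)=8 vs D=8 ok
[2] required=max(L[2]=7,C[1]=9)=9 vs D=7 SHORT
[3] required=max(L[3]=4,C[2]=3)=4 vs D=4 ok
[4] required=max(L[4]=6,C[3]=6)=6 vs D=6 ok
[5] required=max(L[5]=3,C[4]=7)=7 vs D=7 ok
[6] required=max(L[6]=6,C[5]=7)=7 vs D=7 ok
[7] required=max(L[7]=9,C[6]=9)=9 vs D=9 ok
[8] required=max(L[8]=8,C[7]=8)=8 vs D=8 ok
[9] required=C[8]=5=5 vs D=5 ok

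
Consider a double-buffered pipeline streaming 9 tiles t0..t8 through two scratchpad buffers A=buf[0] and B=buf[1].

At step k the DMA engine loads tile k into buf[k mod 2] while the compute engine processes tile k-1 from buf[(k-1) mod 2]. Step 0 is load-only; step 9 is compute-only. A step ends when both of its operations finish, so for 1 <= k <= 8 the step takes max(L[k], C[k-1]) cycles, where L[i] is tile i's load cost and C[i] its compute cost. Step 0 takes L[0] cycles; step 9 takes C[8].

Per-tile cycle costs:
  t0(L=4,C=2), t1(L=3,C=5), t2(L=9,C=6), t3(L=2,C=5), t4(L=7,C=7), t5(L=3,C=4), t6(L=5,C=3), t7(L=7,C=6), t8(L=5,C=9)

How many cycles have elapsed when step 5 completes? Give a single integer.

  0. 4=4c; end=4; A:t0 B:-
  1. max(3,2)=3c; end=7; A:t0 B:t1
  2. max(9,5)=9c; end=16; A:t2 B:t1
  3. max(2,6)=6c; end=22; A:t2 B:t3
  4. max(7,5)=7c; end=29; A:t4 B:t3
  5. max(3,7)=7c; end=36; A:t4 B:t5
  6. max(5,4)=5c; end=41; A:t6 B:t5
  7. max(7,3)=7c; end=48; A:t6 B:t7
  8. max(5,6)=6c; end=54; A:t8 B:t7
  9. 9=9c; end=63; A:t8 B:t7

end_cycle[5] = 36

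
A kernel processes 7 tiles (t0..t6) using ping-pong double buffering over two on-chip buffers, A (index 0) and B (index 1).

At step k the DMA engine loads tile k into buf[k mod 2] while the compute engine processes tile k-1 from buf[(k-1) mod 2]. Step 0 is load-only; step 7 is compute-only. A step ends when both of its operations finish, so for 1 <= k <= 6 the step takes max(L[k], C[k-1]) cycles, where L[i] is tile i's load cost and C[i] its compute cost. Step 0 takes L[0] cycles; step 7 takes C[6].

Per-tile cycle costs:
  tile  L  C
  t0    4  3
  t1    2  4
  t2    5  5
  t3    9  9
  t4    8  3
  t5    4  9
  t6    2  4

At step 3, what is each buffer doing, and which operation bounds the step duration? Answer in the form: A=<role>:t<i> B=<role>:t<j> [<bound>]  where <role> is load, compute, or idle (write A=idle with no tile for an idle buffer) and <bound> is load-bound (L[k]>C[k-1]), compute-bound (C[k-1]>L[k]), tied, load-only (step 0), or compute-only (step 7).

step 0: L[0]=4 → dur=4, Σ=4 | A=load:t0 B=idle [load-only]
step 1: L[1]=2 C[0]=3 → dur=3, Σ=7 | A=compute:t0 B=load:t1 [compute-bound]
step 2: L[2]=5 C[1]=4 → dur=5, Σ=12 | A=load:t2 B=compute:t1 [load-bound]
step 3: L[3]=9 C[2]=5 → dur=9, Σ=21 | A=compute:t2 B=load:t3 [load-bound]
step 4: L[4]=8 C[3]=9 → dur=9, Σ=30 | A=load:t4 B=compute:t3 [compute-bound]
step 5: L[5]=4 C[4]=3 → dur=4, Σ=34 | A=compute:t4 B=load:t5 [load-bound]
step 6: L[6]=2 C[5]=9 → dur=9, Σ=43 | A=load:t6 B=compute:t5 [compute-bound]
step 7: C[6]=4 → dur=4, Σ=47 | A=compute:t6 B=idle [compute-only]

step 3: A=compute:t2 B=load:t3 [load-bound]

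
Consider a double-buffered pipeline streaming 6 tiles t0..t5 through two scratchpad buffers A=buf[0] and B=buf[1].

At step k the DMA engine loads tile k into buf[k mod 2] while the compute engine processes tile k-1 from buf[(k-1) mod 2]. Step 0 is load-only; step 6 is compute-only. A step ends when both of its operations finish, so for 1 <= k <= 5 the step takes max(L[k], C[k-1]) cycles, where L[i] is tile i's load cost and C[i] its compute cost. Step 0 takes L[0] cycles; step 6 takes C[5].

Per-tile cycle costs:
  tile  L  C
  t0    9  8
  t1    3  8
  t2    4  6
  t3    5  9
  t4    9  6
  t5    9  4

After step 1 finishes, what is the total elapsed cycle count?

end_cycle[1] = 17

k=0 load=t0/9c comp=- wait=9 total=9
k=1 load=t1/3c comp=t0/8c wait=8 total=17
k=2 load=t2/4c comp=t1/8c wait=8 total=25
k=3 load=t3/5c comp=t2/6c wait=6 total=31
k=4 load=t4/9c comp=t3/9c wait=9 total=40
k=5 load=t5/9c comp=t4/6c wait=9 total=49
k=6 load=- comp=t5/4c wait=4 total=53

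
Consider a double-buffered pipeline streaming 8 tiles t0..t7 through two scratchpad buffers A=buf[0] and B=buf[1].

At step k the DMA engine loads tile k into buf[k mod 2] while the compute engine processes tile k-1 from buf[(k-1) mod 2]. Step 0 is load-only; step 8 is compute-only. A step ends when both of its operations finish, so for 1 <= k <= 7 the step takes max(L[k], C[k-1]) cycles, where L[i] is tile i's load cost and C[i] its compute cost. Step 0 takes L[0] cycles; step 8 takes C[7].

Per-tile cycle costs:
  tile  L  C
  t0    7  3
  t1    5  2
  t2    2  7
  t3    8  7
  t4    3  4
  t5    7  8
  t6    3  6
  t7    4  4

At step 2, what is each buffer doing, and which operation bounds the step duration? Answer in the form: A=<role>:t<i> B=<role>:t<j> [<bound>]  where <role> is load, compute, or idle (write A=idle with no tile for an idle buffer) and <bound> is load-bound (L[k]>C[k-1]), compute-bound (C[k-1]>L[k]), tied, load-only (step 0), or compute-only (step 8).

k=0 load=t0/7c comp=- wait=7 total=7
k=1 load=t1/5c comp=t0/3c wait=5 total=12
k=2 load=t2/2c comp=t1/2c wait=2 total=14
k=3 load=t3/8c comp=t2/7c wait=8 total=22
k=4 load=t4/3c comp=t3/7c wait=7 total=29
k=5 load=t5/7c comp=t4/4c wait=7 total=36
k=6 load=t6/3c comp=t5/8c wait=8 total=44
k=7 load=t7/4c comp=t6/6c wait=6 total=50
k=8 load=- comp=t7/4c wait=4 total=54

step 2: A=load:t2 B=compute:t1 [tied]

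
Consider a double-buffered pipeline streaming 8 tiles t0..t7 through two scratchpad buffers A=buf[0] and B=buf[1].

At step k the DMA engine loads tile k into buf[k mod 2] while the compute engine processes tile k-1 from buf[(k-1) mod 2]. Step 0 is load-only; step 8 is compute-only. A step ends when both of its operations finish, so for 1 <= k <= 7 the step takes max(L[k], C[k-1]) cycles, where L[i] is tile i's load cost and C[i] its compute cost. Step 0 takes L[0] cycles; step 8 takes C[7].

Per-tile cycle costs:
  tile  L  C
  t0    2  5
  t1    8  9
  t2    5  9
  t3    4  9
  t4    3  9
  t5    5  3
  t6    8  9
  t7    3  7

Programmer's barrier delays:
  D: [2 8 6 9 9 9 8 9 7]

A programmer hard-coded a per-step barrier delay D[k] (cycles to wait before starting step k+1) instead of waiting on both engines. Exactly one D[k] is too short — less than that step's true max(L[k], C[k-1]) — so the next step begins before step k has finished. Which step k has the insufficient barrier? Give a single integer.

step 0: need L[0]=2 = 2; D[0]=2 ok
step 1: need max(L[1]=8,C[0]=5) = 8; D[1]=8 ok
step 2: need max(L[2]=5,C[1]=9) = 9; D[2]=6 SHORT
step 3: need max(L[3]=4,C[2]=9) = 9; D[3]=9 ok
step 4: need max(L[4]=3,C[3]=9) = 9; D[4]=9 ok
step 5: need max(L[5]=5,C[4]=9) = 9; D[5]=9 ok
step 6: need max(L[6]=8,C[5]=3) = 8; D[6]=8 ok
step 7: need max(L[7]=3,C[6]=9) = 9; D[7]=9 ok
step 8: need C[7]=7 = 7; D[8]=7 ok

hazard at step 2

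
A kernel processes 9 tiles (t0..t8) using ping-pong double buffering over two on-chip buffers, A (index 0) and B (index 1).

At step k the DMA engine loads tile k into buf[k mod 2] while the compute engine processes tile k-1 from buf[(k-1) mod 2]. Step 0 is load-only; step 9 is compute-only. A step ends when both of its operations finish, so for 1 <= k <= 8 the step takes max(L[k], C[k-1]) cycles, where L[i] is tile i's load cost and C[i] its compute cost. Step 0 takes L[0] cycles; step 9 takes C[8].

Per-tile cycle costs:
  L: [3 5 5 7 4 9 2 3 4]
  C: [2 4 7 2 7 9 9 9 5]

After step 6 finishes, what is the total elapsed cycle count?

[0] DMA t0→A (3c) ∥ CU idle ⇒ 3c, clock 3
[1] DMA t1→B (5c) ∥ CU A:t0 (2c) ⇒ 5c, clock 8
[2] DMA t2→A (5c) ∥ CU B:t1 (4c) ⇒ 5c, clock 13
[3] DMA t3→B (7c) ∥ CU A:t2 (7c) ⇒ 7c, clock 20
[4] DMA t4→A (4c) ∥ CU B:t3 (2c) ⇒ 4c, clock 24
[5] DMA t5→B (9c) ∥ CU A:t4 (7c) ⇒ 9c, clock 33
[6] DMA t6→A (2c) ∥ CU B:t5 (9c) ⇒ 9c, clock 42
[7] DMA t7→B (3c) ∥ CU A:t6 (9c) ⇒ 9c, clock 51
[8] DMA t8→A (4c) ∥ CU B:t7 (9c) ⇒ 9c, clock 60
[9] DMA idle ∥ CU A:t8 (5c) ⇒ 5c, clock 65

end_cycle[6] = 42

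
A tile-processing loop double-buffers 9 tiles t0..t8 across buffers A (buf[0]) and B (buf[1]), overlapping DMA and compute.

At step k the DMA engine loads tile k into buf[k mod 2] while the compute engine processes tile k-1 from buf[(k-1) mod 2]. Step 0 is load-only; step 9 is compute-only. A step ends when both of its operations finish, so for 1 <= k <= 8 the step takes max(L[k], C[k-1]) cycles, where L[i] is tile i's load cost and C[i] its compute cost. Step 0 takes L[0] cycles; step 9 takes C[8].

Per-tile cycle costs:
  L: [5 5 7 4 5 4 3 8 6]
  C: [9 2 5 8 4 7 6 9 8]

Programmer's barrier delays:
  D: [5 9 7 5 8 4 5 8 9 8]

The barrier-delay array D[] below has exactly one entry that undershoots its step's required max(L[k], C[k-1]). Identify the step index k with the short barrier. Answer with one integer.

step 0: need L[0]=5 = 5; D[0]=5 ok
step 1: need max(L[1]=5,C[0]=9) = 9; D[1]=9 ok
step 2: need max(L[2]=7,C[1]=2) = 7; D[2]=7 ok
step 3: need max(L[3]=4,C[2]=5) = 5; D[3]=5 ok
step 4: need max(L[4]=5,C[3]=8) = 8; D[4]=8 ok
step 5: need max(L[5]=4,C[4]=4) = 4; D[5]=4 ok
step 6: need max(L[6]=3,C[5]=7) = 7; D[6]=5 SHORT
step 7: need max(L[7]=8,C[6]=6) = 8; D[7]=8 ok
step 8: need max(L[8]=6,C[7]=9) = 9; D[8]=9 ok
step 9: need C[8]=8 = 8; D[9]=8 ok

hazard at step 6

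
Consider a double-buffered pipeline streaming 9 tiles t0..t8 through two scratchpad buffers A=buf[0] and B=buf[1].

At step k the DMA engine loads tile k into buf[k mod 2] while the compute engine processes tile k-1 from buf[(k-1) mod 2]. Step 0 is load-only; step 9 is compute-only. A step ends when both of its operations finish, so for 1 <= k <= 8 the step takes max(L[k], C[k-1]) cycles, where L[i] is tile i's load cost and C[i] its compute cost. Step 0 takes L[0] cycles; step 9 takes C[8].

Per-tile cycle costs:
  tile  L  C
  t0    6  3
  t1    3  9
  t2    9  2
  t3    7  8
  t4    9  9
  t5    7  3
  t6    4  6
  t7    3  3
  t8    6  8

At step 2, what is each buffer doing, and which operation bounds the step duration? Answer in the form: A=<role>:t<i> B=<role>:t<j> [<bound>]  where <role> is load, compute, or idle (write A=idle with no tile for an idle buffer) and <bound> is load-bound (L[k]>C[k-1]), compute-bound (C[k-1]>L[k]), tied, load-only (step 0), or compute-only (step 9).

  0. 6=6c; end=6; A:t0 B:-
  1. max(3,3)=3c; end=9; A:t0 B:t1
  2. max(9,9)=9c; end=18; A:t2 B:t1
  3. max(7,2)=7c; end=25; A:t2 B:t3
  4. max(9,8)=9c; end=34; A:t4 B:t3
  5. max(7,9)=9c; end=43; A:t4 B:t5
  6. max(4,3)=4c; end=47; A:t6 B:t5
  7. max(3,6)=6c; end=53; A:t6 B:t7
  8. max(6,3)=6c; end=59; A:t8 B:t7
  9. 8=8c; end=67; A:t8 B:t7

step 2: A=load:t2 B=compute:t1 [tied]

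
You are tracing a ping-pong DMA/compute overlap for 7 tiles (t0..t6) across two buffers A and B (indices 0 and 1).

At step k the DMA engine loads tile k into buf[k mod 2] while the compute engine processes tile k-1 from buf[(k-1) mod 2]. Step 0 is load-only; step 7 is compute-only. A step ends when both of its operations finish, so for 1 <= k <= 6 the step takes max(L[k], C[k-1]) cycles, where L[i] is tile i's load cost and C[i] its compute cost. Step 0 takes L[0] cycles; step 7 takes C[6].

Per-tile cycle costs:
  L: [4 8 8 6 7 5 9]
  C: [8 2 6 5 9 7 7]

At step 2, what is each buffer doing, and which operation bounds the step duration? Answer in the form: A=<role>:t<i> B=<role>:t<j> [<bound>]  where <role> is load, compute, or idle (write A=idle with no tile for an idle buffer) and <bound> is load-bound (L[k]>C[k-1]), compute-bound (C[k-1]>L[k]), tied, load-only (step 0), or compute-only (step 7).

step 0: L[0]=4 → dur=4, Σ=4 | A=load:t0 B=idle [load-only]
step 1: L[1]=8 C[0]=8 → dur=8, Σ=12 | A=compute:t0 B=load:t1 [tied]
step 2: L[2]=8 C[1]=2 → dur=8, Σ=20 | A=load:t2 B=compute:t1 [load-bound]
step 3: L[3]=6 C[2]=6 → dur=6, Σ=26 | A=compute:t2 B=load:t3 [tied]
step 4: L[4]=7 C[3]=5 → dur=7, Σ=33 | A=load:t4 B=compute:t3 [load-bound]
step 5: L[5]=5 C[4]=9 → dur=9, Σ=42 | A=compute:t4 B=load:t5 [compute-bound]
step 6: L[6]=9 C[5]=7 → dur=9, Σ=51 | A=load:t6 B=compute:t5 [load-bound]
step 7: C[6]=7 → dur=7, Σ=58 | A=compute:t6 B=idle [compute-only]

step 2: A=load:t2 B=compute:t1 [load-bound]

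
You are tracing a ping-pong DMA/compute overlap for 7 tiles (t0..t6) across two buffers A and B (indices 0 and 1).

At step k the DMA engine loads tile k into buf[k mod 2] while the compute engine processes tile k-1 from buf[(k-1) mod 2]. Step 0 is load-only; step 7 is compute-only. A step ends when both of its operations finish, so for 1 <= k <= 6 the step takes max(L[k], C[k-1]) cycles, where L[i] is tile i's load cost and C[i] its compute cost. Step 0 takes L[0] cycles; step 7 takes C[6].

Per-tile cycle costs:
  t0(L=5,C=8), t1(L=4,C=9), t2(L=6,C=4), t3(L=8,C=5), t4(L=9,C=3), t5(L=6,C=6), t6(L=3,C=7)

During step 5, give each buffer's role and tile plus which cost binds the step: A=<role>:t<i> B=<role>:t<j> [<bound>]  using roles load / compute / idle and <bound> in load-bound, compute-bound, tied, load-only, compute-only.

step 5: A=compute:t4 B=load:t5 [load-bound]

  0. 5=5c; end=5; A:t0 B:-
  1. max(4,8)=8c; end=13; A:t0 B:t1
  2. max(6,9)=9c; end=22; A:t2 B:t1
  3. max(8,4)=8c; end=30; A:t2 B:t3
  4. max(9,5)=9c; end=39; A:t4 B:t3
  5. max(6,3)=6c; end=45; A:t4 B:t5
  6. max(3,6)=6c; end=51; A:t6 B:t5
  7. 7=7c; end=58; A:t6 B:t5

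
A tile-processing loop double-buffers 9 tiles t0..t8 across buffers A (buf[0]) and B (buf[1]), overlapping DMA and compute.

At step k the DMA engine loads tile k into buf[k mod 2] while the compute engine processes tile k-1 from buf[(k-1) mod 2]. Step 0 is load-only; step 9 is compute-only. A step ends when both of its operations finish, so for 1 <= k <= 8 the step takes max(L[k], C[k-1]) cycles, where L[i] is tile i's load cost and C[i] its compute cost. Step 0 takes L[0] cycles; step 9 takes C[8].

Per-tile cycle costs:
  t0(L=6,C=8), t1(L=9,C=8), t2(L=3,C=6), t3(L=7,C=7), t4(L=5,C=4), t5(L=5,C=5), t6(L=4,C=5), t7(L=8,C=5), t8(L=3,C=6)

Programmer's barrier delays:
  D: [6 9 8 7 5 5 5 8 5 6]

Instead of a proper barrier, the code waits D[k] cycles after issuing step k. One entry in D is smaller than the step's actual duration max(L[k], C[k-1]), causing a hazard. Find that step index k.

hazard at step 4

step 0: need L[0]=6 = 6; D[0]=6 ok
step 1: need max(L[1]=9,C[0]=8) = 9; D[1]=9 ok
step 2: need max(L[2]=3,C[1]=8) = 8; D[2]=8 ok
step 3: need max(L[3]=7,C[2]=6) = 7; D[3]=7 ok
step 4: need max(L[4]=5,C[3]=7) = 7; D[4]=5 SHORT
step 5: need max(L[5]=5,C[4]=4) = 5; D[5]=5 ok
step 6: need max(L[6]=4,C[5]=5) = 5; D[6]=5 ok
step 7: need max(L[7]=8,C[6]=5) = 8; D[7]=8 ok
step 8: need max(L[8]=3,C[7]=5) = 5; D[8]=5 ok
step 9: need C[8]=6 = 6; D[9]=6 ok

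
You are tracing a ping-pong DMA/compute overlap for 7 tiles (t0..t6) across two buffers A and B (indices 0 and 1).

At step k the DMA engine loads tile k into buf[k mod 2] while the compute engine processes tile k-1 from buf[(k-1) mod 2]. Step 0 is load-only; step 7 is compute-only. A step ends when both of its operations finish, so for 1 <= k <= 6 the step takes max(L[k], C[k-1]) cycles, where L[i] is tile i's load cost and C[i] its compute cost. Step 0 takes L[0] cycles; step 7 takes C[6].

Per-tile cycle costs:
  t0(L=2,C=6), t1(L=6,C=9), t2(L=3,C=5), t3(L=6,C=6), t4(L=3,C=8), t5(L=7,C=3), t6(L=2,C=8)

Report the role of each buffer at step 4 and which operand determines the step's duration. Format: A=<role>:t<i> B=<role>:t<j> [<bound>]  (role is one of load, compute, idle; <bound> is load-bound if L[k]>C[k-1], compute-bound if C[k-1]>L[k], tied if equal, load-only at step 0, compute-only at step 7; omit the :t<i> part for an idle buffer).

step 4: A=load:t4 B=compute:t3 [compute-bound]

  0. 2=2c; end=2; A:t0 B:-
  1. max(6,6)=6c; end=8; A:t0 B:t1
  2. max(3,9)=9c; end=17; A:t2 B:t1
  3. max(6,5)=6c; end=23; A:t2 B:t3
  4. max(3,6)=6c; end=29; A:t4 B:t3
  5. max(7,8)=8c; end=37; A:t4 B:t5
  6. max(2,3)=3c; end=40; A:t6 B:t5
  7. 8=8c; end=48; A:t6 B:t5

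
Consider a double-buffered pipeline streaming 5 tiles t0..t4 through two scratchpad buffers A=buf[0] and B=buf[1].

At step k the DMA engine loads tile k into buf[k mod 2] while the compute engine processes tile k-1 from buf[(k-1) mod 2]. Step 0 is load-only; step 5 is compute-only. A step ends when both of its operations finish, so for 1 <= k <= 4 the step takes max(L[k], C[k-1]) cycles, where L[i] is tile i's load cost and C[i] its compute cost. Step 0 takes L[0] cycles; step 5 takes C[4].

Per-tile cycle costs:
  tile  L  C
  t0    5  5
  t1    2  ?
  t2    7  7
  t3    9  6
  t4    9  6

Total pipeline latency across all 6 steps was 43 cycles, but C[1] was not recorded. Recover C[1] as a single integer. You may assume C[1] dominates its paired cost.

C[1] = 9

step 0 = dur = L[0]=5 = 5
step 1 = dur = max(L[1]=2, C[0]=5) = 5
step 2 = dur = max(L[2]=7, C[1]=?) = C[1]  (unknown; binding)
step 3 = dur = max(L[3]=9, C[2]=7) = 9
step 4 = dur = max(L[4]=9, C[3]=6) = 9
step 5 = dur = C[4]=6 = 6
sum of known step durations = 34
dur[2] = total - known = 43 - 34 = 9
C[1] is the binding max in step 2, so C[1] = dur[2] = 9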